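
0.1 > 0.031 True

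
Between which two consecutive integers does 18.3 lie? 18 and 19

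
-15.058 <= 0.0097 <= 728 True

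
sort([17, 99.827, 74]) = [17, 74, 99.827]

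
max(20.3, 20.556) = 20.556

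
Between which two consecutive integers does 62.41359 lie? 62 and 63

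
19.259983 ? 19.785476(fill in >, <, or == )<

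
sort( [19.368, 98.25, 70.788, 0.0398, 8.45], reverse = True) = [98.25, 70.788, 19.368, 8.45, 0.0398]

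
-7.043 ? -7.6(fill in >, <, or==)>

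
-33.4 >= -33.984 True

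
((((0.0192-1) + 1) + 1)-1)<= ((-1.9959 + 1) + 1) False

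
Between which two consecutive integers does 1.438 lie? 1 and 2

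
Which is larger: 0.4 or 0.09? 0.4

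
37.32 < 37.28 False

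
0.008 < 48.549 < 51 True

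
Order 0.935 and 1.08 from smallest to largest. 0.935, 1.08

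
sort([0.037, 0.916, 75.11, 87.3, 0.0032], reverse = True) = [87.3, 75.11, 0.916, 0.037, 0.0032]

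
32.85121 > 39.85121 False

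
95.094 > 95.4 False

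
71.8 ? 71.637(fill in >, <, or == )>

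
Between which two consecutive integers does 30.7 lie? 30 and 31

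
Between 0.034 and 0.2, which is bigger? 0.2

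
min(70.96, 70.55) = 70.55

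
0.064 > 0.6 False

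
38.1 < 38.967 True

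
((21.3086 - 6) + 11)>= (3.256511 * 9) False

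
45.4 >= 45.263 True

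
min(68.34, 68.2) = 68.2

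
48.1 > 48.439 False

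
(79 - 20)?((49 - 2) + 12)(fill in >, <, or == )==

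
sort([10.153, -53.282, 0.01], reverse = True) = [10.153, 0.01, -53.282]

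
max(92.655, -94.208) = 92.655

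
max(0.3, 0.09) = 0.3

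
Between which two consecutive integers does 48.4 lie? 48 and 49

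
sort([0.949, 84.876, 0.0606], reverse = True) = [84.876, 0.949, 0.0606]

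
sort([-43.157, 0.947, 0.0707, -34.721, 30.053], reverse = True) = [30.053, 0.947, 0.0707, -34.721, -43.157]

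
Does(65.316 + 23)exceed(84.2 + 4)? Yes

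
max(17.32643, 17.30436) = 17.32643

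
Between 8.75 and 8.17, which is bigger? 8.75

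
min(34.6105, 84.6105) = 34.6105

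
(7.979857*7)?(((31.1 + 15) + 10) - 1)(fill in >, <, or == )>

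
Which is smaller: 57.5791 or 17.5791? 17.5791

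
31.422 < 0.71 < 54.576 False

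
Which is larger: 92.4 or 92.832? 92.832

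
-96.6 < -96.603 False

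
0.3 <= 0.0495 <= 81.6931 False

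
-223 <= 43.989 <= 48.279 True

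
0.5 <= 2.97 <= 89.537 True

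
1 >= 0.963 True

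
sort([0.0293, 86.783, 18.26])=[0.0293, 18.26, 86.783]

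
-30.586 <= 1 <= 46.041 True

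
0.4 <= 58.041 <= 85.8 True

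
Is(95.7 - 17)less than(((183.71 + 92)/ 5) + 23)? No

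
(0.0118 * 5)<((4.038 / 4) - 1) False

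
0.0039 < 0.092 True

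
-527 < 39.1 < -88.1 False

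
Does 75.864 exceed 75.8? Yes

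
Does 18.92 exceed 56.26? No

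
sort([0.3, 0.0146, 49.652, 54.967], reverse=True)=[54.967, 49.652, 0.3, 0.0146]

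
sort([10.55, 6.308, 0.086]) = [0.086, 6.308, 10.55]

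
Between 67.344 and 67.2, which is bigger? 67.344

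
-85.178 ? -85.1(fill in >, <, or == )<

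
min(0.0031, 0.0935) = 0.0031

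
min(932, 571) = 571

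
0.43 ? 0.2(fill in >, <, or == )>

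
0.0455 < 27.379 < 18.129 False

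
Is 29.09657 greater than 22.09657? Yes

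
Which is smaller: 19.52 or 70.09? 19.52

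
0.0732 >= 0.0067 True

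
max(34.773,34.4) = 34.773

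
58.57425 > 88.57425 False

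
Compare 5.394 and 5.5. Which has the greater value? 5.5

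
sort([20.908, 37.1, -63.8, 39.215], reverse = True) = [39.215, 37.1, 20.908, -63.8]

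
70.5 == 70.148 False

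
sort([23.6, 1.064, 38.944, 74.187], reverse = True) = [74.187, 38.944, 23.6, 1.064]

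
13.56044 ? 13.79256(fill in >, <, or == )<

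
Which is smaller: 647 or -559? -559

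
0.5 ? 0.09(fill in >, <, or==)>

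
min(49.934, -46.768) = -46.768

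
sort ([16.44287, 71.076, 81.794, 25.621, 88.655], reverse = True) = [88.655, 81.794, 71.076, 25.621, 16.44287]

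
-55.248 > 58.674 False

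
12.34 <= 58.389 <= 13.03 False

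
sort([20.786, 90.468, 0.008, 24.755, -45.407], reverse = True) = [90.468, 24.755, 20.786, 0.008, -45.407]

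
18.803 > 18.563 True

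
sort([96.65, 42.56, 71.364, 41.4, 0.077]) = [0.077, 41.4, 42.56, 71.364, 96.65]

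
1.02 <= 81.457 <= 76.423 False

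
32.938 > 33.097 False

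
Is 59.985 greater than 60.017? No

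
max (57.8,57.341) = 57.8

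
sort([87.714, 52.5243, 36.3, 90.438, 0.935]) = [0.935, 36.3, 52.5243, 87.714, 90.438]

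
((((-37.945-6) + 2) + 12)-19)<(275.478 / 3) True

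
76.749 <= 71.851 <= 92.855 False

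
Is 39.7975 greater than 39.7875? Yes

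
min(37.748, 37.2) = 37.2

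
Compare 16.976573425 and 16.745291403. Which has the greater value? 16.976573425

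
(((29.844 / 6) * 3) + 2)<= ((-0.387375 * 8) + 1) False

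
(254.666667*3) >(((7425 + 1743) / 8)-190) False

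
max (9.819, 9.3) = 9.819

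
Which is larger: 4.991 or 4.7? 4.991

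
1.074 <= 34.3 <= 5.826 False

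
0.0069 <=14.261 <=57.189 True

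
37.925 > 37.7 True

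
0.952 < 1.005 True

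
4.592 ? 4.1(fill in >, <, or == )>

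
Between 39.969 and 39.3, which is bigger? 39.969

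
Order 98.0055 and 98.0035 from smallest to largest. 98.0035, 98.0055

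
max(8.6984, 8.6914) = 8.6984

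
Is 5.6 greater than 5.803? No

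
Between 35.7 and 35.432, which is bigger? 35.7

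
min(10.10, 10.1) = 10.10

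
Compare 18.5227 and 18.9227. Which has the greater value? 18.9227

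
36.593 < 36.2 False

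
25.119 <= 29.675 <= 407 True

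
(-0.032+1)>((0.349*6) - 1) False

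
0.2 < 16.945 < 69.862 True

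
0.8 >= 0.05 True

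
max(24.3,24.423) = 24.423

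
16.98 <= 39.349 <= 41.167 True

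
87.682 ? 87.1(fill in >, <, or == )>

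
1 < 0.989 False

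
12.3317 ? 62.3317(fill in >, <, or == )<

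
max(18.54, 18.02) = 18.54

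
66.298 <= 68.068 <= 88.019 True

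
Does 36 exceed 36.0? No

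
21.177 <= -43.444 False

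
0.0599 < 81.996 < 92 True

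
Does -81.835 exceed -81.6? No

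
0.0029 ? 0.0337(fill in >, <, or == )<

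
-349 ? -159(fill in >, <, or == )<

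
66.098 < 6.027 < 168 False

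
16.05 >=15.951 True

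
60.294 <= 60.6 True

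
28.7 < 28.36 False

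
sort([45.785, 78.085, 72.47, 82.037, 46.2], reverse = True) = [82.037, 78.085, 72.47, 46.2, 45.785]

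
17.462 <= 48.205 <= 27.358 False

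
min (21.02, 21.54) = 21.02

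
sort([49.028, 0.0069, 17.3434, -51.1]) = [-51.1, 0.0069, 17.3434, 49.028]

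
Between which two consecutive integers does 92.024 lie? 92 and 93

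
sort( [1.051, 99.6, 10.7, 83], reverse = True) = [99.6, 83, 10.7, 1.051]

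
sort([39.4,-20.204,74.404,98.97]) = [-20.204,39.4,74.404,98.97]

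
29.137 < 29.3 True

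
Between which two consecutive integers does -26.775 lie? -27 and -26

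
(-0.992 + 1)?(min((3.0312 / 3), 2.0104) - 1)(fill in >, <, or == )<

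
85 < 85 False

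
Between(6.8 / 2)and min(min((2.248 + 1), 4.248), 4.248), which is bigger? (6.8 / 2)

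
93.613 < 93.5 False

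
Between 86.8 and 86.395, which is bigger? 86.8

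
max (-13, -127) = -13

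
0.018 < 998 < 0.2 False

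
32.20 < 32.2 False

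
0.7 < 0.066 False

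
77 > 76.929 True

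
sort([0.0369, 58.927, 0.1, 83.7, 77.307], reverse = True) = [83.7, 77.307, 58.927, 0.1, 0.0369]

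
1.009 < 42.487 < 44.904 True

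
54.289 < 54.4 True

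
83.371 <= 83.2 False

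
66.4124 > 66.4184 False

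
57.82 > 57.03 True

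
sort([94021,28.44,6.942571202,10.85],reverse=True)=[94021,28.44,10.85,6.942571202]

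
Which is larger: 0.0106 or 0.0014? 0.0106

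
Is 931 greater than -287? Yes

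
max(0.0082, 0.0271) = 0.0271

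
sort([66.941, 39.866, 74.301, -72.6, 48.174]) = [-72.6, 39.866, 48.174, 66.941, 74.301]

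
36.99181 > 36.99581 False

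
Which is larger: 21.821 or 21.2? 21.821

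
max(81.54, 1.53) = 81.54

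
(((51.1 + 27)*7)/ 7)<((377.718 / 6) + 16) True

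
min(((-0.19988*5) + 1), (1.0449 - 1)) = 0.0006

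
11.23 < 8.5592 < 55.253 False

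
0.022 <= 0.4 True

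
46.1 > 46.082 True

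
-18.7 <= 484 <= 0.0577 False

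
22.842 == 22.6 False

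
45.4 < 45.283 False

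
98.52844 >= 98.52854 False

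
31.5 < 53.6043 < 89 True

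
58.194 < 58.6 True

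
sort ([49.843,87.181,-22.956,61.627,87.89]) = [-22.956,49.843,61.627,87.181,87.89]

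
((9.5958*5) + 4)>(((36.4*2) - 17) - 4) True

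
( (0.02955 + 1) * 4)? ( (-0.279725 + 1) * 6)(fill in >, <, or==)<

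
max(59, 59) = 59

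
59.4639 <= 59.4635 False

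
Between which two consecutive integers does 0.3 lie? 0 and 1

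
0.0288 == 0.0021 False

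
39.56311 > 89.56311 False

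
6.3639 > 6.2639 True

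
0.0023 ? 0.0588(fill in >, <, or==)<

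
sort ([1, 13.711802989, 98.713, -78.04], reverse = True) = [98.713, 13.711802989, 1, -78.04]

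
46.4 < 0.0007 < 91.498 False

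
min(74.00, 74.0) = 74.00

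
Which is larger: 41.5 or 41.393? 41.5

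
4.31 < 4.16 False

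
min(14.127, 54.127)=14.127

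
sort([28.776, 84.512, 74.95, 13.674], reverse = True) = [84.512, 74.95, 28.776, 13.674]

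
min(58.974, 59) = 58.974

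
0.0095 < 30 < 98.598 True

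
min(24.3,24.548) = 24.3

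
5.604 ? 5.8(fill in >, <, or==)<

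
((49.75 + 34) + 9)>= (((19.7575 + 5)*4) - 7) True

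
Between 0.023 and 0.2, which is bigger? 0.2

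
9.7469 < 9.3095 False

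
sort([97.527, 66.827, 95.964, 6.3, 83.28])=[6.3, 66.827, 83.28, 95.964, 97.527]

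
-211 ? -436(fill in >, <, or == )>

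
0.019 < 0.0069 False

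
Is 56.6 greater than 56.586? Yes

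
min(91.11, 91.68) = 91.11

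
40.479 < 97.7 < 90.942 False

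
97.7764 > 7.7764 True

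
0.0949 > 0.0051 True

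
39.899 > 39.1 True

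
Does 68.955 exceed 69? No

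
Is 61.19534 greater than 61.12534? Yes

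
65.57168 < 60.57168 False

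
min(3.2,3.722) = 3.2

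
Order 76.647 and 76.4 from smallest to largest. 76.4, 76.647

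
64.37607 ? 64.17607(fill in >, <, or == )>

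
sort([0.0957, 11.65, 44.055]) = [0.0957, 11.65, 44.055]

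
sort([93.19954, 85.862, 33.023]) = [33.023, 85.862, 93.19954]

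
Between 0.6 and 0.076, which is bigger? 0.6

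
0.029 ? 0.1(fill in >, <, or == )<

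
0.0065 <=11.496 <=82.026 True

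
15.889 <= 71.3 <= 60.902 False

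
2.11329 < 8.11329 True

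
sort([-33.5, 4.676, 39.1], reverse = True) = [39.1, 4.676, -33.5]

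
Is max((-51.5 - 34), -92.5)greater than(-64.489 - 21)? No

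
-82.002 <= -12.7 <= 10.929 True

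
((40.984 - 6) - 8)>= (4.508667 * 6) False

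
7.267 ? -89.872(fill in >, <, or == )>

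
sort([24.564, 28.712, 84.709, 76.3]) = [24.564, 28.712, 76.3, 84.709]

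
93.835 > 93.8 True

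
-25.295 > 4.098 False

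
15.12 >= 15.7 False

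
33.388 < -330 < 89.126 False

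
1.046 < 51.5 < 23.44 False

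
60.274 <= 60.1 False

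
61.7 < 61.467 False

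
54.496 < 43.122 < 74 False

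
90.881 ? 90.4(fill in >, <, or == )>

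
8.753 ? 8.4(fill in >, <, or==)>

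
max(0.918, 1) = 1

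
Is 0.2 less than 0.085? No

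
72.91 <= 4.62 False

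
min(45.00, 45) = 45.00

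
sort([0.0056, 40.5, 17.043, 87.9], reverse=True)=[87.9, 40.5, 17.043, 0.0056]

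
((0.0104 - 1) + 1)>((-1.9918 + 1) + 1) True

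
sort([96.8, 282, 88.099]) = [88.099, 96.8, 282]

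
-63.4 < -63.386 True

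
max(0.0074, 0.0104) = 0.0104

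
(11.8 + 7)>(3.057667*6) True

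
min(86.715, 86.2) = 86.2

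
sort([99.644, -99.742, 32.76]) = [-99.742, 32.76, 99.644]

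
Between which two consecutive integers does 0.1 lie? 0 and 1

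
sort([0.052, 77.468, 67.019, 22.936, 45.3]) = [0.052, 22.936, 45.3, 67.019, 77.468]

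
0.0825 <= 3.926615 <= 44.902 True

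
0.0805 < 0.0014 False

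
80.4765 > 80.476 True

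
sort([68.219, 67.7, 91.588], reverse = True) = [91.588, 68.219, 67.7]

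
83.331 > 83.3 True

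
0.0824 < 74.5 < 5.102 False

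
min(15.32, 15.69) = 15.32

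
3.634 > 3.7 False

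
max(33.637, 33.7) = 33.7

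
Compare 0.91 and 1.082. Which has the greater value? 1.082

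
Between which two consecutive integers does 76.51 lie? 76 and 77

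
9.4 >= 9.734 False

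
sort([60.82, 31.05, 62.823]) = [31.05, 60.82, 62.823]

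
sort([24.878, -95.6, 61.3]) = [-95.6, 24.878, 61.3]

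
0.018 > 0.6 False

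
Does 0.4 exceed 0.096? Yes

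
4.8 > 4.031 True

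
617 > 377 True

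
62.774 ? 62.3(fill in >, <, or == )>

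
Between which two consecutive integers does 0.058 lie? 0 and 1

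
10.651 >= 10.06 True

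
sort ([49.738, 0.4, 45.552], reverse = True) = [49.738, 45.552, 0.4]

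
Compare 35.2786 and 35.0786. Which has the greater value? 35.2786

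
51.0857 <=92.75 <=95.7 True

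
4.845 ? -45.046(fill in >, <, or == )>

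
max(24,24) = 24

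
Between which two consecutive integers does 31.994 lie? 31 and 32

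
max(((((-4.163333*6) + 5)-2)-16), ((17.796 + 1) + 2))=20.796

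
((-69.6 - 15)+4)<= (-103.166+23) True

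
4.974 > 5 False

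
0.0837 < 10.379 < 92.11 True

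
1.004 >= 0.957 True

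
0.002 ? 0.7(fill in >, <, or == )<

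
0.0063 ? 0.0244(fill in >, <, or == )<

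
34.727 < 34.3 False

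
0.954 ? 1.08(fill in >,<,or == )<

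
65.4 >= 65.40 True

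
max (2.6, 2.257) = 2.6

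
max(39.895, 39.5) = 39.895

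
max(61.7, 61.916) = 61.916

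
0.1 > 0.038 True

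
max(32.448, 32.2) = 32.448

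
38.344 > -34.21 True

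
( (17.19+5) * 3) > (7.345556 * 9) True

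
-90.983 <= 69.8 True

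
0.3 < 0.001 False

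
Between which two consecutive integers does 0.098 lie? 0 and 1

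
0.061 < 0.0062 False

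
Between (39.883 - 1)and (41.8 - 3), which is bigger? (39.883 - 1)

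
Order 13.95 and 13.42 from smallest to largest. 13.42, 13.95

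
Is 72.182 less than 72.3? Yes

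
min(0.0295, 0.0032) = 0.0032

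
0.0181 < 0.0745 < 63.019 True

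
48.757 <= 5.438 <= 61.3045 False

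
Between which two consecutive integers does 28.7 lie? 28 and 29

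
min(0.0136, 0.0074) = 0.0074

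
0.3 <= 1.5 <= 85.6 True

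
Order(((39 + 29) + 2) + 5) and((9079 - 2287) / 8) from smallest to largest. (((39 + 29) + 2) + 5), ((9079 - 2287) / 8)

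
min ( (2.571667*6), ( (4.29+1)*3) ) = 15.430002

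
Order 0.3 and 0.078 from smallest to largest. 0.078, 0.3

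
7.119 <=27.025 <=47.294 True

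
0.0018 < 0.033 True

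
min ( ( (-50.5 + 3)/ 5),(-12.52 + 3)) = -9.52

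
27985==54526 False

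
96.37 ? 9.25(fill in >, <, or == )>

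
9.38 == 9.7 False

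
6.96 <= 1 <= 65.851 False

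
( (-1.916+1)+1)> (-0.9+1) False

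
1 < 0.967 False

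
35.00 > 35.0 False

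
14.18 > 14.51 False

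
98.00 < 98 False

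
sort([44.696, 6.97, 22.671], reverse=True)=[44.696, 22.671, 6.97]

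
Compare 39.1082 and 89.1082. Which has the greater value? 89.1082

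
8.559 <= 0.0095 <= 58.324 False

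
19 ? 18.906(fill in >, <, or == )>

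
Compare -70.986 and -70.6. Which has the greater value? -70.6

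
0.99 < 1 True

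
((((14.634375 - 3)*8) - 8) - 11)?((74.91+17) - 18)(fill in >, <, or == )>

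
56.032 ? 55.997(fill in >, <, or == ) >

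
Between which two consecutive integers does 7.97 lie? 7 and 8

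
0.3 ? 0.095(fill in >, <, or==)>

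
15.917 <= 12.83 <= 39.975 False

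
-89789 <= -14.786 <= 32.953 True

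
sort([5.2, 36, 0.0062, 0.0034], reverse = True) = [36, 5.2, 0.0062, 0.0034]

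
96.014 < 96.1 True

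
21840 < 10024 False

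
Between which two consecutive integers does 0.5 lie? 0 and 1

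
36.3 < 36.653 True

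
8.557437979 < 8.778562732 True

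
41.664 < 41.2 False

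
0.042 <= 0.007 False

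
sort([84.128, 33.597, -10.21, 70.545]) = [-10.21, 33.597, 70.545, 84.128]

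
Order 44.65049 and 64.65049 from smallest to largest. 44.65049, 64.65049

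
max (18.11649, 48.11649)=48.11649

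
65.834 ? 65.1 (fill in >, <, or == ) >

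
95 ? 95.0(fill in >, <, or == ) ==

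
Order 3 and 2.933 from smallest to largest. 2.933, 3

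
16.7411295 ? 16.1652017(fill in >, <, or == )>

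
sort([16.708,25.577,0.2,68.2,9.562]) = [0.2,9.562,16.708,25.577,68.2]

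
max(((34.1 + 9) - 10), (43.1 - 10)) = 33.1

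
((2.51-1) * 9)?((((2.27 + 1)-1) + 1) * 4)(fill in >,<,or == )>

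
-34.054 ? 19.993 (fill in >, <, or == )<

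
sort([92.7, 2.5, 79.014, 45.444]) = [2.5, 45.444, 79.014, 92.7]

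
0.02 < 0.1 True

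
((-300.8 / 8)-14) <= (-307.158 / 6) True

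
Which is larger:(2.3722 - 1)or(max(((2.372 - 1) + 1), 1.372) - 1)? (2.3722 - 1)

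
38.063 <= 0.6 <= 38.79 False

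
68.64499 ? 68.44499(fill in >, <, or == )>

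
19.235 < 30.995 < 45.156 True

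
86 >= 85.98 True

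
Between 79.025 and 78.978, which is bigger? 79.025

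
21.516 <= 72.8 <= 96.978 True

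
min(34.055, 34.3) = 34.055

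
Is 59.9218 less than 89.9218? Yes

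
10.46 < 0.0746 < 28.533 False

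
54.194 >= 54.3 False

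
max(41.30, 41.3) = 41.3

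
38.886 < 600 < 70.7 False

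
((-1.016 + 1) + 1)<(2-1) True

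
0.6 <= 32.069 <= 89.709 True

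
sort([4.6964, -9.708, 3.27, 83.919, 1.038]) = [-9.708, 1.038, 3.27, 4.6964, 83.919]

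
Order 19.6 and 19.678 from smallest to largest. 19.6, 19.678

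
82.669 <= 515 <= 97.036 False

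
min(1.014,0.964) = 0.964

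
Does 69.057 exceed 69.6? No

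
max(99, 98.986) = 99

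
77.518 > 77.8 False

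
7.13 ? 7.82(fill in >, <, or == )<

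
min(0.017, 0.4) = 0.017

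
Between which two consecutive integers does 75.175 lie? 75 and 76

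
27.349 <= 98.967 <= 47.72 False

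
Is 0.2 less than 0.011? No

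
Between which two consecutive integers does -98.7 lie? -99 and -98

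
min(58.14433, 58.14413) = 58.14413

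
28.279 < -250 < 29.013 False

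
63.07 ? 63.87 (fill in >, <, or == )<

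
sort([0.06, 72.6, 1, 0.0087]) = [0.0087, 0.06, 1, 72.6]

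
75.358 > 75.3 True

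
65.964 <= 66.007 True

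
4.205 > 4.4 False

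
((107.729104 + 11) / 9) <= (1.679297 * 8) True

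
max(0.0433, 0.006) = 0.0433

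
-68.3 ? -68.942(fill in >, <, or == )>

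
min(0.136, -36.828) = -36.828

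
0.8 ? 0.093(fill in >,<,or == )>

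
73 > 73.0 False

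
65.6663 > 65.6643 True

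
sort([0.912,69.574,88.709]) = [0.912,69.574,88.709]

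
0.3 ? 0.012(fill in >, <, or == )>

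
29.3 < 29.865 True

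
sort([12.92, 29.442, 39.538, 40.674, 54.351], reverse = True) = [54.351, 40.674, 39.538, 29.442, 12.92]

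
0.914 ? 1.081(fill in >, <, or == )<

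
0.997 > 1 False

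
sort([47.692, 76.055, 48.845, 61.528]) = [47.692, 48.845, 61.528, 76.055]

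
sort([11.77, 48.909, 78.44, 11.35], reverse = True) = [78.44, 48.909, 11.77, 11.35]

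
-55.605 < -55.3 True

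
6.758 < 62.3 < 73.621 True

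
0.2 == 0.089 False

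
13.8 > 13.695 True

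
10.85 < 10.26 False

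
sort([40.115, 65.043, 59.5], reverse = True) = [65.043, 59.5, 40.115]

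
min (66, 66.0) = 66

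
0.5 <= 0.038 False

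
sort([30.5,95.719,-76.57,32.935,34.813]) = [-76.57,30.5,32.935,34.813,95.719]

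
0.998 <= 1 True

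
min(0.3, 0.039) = 0.039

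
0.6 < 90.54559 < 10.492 False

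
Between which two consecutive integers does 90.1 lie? 90 and 91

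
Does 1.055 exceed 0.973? Yes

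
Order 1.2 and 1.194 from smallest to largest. 1.194,1.2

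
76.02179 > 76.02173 True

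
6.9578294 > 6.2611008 True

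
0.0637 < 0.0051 False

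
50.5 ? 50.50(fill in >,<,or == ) ==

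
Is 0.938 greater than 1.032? No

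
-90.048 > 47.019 False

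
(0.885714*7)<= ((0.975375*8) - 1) True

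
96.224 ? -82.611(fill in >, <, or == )>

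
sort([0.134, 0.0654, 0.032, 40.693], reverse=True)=[40.693, 0.134, 0.0654, 0.032]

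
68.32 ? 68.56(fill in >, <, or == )<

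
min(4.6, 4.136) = 4.136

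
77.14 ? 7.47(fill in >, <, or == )>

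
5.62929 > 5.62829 True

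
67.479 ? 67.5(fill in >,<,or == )<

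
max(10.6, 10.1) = 10.6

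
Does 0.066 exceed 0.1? No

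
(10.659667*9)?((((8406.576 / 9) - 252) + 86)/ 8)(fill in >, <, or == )<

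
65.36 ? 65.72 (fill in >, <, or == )<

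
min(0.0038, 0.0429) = 0.0038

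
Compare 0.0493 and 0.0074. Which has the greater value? 0.0493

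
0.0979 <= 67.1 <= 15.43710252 False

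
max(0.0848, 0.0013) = 0.0848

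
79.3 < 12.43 False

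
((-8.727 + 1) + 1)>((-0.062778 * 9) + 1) False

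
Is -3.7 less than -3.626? Yes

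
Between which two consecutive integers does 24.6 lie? 24 and 25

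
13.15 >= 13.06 True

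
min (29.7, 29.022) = 29.022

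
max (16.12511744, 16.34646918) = 16.34646918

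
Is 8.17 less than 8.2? Yes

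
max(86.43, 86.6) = 86.6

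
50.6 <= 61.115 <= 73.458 True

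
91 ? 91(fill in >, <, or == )==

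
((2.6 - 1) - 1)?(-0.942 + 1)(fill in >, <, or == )>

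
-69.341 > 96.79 False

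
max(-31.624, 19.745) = 19.745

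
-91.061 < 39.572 True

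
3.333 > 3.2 True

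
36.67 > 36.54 True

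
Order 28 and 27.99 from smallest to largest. 27.99, 28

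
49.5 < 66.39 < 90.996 True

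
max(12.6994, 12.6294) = 12.6994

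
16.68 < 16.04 False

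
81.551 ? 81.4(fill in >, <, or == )>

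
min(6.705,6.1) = 6.1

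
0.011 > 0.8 False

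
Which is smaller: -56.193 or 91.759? -56.193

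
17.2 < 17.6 True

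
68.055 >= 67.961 True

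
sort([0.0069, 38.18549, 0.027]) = [0.0069, 0.027, 38.18549]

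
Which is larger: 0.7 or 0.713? 0.713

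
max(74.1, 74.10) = 74.10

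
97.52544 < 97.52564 True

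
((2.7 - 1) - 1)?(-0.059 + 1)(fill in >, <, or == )<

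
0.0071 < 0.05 True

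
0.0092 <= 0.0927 True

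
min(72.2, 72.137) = 72.137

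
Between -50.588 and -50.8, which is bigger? -50.588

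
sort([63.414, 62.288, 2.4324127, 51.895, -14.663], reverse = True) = [63.414, 62.288, 51.895, 2.4324127, -14.663]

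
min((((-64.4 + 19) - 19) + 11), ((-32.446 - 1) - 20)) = -53.446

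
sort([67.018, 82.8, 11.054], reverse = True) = [82.8, 67.018, 11.054]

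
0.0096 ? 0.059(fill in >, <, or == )<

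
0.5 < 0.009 False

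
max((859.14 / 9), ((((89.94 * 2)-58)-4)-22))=95.88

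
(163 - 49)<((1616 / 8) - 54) True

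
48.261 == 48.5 False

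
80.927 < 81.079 True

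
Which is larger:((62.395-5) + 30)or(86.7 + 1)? (86.7 + 1)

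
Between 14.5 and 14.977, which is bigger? 14.977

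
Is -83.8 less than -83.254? Yes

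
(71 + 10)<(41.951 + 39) False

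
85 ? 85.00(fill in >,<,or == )==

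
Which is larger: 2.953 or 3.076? 3.076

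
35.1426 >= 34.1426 True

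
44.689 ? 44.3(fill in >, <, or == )>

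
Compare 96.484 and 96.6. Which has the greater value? 96.6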